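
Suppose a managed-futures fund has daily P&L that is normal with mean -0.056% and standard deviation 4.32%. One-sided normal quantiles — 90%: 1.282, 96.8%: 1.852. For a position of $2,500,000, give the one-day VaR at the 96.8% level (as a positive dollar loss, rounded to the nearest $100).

VaR = −μ + z·σ = −(-0.056%) + 1.852 × 4.32% = 8.057%.
On $2,500,000: 0.08057 × $2,500,000 = $201,425.

$201,400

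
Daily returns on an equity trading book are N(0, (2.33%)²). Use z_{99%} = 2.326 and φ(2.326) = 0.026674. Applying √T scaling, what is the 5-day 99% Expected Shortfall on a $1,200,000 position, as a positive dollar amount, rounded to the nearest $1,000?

$167,000

σ_{5d} = 2.33% × √5 = 5.210%.
ES multiplier = φ(z)/(1−α) = 0.026674/0.01 = 2.667.
ES = 5.210% × 2.667 = 13.895%; on $1,200,000: $166,740.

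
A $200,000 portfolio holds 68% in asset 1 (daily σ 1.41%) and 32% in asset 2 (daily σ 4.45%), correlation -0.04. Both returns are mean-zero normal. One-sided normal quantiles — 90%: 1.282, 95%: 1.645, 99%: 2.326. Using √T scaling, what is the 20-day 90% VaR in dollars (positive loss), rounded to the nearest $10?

$19,320

σ_p = √(0.68²·1.41² + 0.32²·4.45² + 2·-0.04·0.68·0.32·1.41·4.45) = 1.685%.
σ_{20d} = 1.685% × √20 = 7.536%.
VaR = 1.282 × 7.536% = 9.661%; on $200,000 that is $19,322.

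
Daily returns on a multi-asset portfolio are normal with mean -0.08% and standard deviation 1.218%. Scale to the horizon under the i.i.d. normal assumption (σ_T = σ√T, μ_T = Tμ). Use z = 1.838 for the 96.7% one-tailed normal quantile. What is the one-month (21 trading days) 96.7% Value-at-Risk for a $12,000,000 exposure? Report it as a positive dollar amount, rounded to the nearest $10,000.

σ_{21d} = 1.218% × √21 = 5.582%; μ_{21d} = 21 × -0.08% = -1.680%.
VaR = −(-1.680%) + 1.838 × 5.582% = 11.940%.
On $12,000,000: 0.11940 × $12,000,000 = $1,432,800.

$1,430,000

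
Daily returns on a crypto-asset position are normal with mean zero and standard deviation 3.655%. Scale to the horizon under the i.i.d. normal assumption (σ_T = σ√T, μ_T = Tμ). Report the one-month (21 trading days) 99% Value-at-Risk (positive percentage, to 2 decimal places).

At 99%, z = 2.326.
σ_{21d} = 3.655% × √21 = 16.749%.
VaR = 2.326 × 16.749% = 38.958%.

38.96%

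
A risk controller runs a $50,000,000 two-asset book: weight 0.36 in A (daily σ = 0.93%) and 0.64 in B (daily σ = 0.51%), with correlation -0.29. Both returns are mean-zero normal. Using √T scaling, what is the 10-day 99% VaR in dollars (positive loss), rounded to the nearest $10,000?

$1,450,000

σ_p = √(0.36²·0.93² + 0.64²·0.51² + 2·-0.29·0.36·0.64·0.93·0.51) = 0.394%.
σ_{10d} = 0.394% × √10 = 1.246%.
z(99%) = 2.326.
VaR = 2.326 × 1.246% = 2.898%; on $50,000,000 that is $1,449,000.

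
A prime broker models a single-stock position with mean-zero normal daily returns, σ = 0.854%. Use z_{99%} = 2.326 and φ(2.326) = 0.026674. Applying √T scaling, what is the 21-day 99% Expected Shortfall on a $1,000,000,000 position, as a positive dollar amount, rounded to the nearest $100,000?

σ_{21d} = 0.854% × √21 = 3.914%.
ES multiplier = φ(z)/(1−α) = 0.026674/0.01 = 2.667.
ES = 3.914% × 2.667 = 10.439%; on $1,000,000,000: $104,390,000.

$104,400,000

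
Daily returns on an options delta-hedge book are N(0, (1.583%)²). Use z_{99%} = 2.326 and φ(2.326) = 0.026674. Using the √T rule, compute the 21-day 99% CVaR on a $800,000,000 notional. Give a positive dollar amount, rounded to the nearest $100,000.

σ_{21d} = 1.583% × √21 = 7.254%.
ES multiplier = φ(z)/(1−α) = 0.026674/0.01 = 2.667.
ES = 7.254% × 2.667 = 19.346%; on $800,000,000: $154,768,000.

$154,800,000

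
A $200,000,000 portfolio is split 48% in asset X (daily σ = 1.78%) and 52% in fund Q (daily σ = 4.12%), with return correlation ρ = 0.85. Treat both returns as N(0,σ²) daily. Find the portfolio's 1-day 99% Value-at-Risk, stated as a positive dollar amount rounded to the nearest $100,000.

$13,500,000

σ_p² = 0.48²·1.78² + 0.52²·4.12² + 2·0.85·0.48·0.52·1.78·4.12 = 8.4317 (%²).
σ_p = √8.4317 = 2.904%.
At 99%, z = 2.326.
VaR = 2.326 × 2.904% = 6.755%; on $200,000,000 that is $13,510,000.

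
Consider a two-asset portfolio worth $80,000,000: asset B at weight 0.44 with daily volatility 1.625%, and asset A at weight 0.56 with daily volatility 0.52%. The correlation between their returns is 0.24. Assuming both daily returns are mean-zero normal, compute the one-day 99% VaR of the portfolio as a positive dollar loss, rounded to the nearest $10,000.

σ_p² = 0.44²·1.625² + 0.56²·0.52² + 2·0.24·0.44·0.56·1.625·0.52 = 0.6960 (%²).
σ_p = √0.6960 = 0.834%.
At 99%, z = 2.326.
VaR = 2.326 × 0.834% = 1.940%; on $80,000,000 that is $1,552,000.

$1,550,000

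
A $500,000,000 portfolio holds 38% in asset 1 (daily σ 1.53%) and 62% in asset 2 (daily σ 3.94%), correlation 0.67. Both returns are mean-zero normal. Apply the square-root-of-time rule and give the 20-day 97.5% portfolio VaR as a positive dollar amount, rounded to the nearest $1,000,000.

σ_p = √(0.38²·1.53² + 0.62²·3.94² + 2·0.67·0.38·0.62·1.53·3.94) = 2.865%.
σ_{20d} = 2.865% × √20 = 12.813%.
z(97.5%) = 1.960.
VaR = 1.960 × 12.813% = 25.113%; on $500,000,000 that is $125,565,000.

$126,000,000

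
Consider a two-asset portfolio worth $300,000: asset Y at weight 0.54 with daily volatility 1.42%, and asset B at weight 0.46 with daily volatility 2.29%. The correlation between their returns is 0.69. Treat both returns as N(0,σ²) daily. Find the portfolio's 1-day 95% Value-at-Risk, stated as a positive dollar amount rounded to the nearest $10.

$8,280

σ_p² = 0.54²·1.42² + 0.46²·2.29² + 2·0.69·0.54·0.46·1.42·2.29 = 2.8123 (%²).
σ_p = √2.8123 = 1.677%.
At 95%, z = 1.645.
VaR = 1.645 × 1.677% = 2.759%; on $300,000 that is $8,277.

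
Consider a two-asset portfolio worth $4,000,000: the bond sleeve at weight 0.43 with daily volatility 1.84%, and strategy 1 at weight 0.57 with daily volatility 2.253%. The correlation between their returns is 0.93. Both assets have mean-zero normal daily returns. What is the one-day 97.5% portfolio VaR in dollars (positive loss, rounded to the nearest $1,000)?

σ_p² = 0.43²·1.84² + 0.57²·2.253² + 2·0.93·0.43·0.57·1.84·2.253 = 4.1651 (%²).
σ_p = √4.1651 = 2.041%.
At 97.5%, z = 1.960.
VaR = 1.960 × 2.041% = 4.000%; on $4,000,000 that is $160,000.

$160,000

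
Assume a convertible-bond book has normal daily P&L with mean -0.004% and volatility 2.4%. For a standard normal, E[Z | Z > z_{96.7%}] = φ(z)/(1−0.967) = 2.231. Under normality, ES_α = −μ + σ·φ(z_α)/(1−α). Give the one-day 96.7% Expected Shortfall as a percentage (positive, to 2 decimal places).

ES = −(-0.004%) + 2.4% × 2.231 = 5.358%.

5.36%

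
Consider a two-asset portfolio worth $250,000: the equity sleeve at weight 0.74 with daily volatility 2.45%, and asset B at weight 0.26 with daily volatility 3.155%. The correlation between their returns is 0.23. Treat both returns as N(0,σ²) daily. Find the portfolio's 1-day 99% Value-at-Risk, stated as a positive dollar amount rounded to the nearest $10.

$12,530

σ_p² = 0.74²·2.45² + 0.26²·3.155² + 2·0.23·0.74·0.26·2.45·3.155 = 4.6440 (%²).
σ_p = √4.6440 = 2.155%.
At 99%, z = 2.326.
VaR = 2.326 × 2.155% = 5.013%; on $250,000 that is $12,532.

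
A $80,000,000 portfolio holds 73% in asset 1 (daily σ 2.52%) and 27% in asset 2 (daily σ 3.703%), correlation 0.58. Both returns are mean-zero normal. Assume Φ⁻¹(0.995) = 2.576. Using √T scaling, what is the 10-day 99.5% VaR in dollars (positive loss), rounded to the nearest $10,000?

σ_p = √(0.73²·2.52² + 0.27²·3.703² + 2·0.58·0.73·0.27·2.52·3.703) = 2.553%.
σ_{10d} = 2.553% × √10 = 8.073%.
VaR = 2.576 × 8.073% = 20.796%; on $80,000,000 that is $16,636,800.

$16,640,000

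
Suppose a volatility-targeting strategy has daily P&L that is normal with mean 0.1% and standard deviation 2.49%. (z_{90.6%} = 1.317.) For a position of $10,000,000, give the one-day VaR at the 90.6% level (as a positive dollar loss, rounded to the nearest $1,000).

$318,000

VaR = −μ + z·σ = −(0.1%) + 1.317 × 2.49% = 3.179%.
On $10,000,000: 0.03179 × $10,000,000 = $317,900.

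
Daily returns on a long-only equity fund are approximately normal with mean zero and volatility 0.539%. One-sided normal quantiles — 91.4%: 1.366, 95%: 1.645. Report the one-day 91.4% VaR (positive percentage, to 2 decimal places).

VaR = z·σ = 1.366 × 0.539% = 0.736%.

0.74%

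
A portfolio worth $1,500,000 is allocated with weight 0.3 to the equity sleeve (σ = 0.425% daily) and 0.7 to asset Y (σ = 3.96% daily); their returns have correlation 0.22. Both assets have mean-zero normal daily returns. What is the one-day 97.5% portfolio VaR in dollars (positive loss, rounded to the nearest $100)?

$82,400

σ_p² = 0.3²·0.425² + 0.7²·3.96² + 2·0.22·0.3·0.7·0.425·3.96 = 7.8557 (%²).
σ_p = √7.8557 = 2.803%.
At 97.5%, z = 1.960.
VaR = 1.960 × 2.803% = 5.494%; on $1,500,000 that is $82,410.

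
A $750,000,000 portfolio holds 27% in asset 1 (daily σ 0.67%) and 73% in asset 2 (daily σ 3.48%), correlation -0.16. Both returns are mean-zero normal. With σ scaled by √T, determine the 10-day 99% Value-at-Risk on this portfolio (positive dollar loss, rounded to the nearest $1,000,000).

σ_p = √(0.27²·0.67² + 0.73²·3.48² + 2·-0.16·0.27·0.73·0.67·3.48) = 2.518%.
σ_{10d} = 2.518% × √10 = 7.963%.
z(99%) = 2.326.
VaR = 2.326 × 7.963% = 18.522%; on $750,000,000 that is $138,915,000.

$139,000,000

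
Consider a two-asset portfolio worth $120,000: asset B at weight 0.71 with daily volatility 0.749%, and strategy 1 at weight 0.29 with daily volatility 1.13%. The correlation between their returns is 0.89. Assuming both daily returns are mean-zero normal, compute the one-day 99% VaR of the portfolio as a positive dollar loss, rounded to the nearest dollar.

σ_p² = 0.71²·0.749² + 0.29²·1.13² + 2·0.89·0.71·0.29·0.749·1.13 = 0.7004 (%²).
σ_p = √0.7004 = 0.837%.
At 99%, z = 2.326.
VaR = 2.326 × 0.837% = 1.947%; on $120,000 that is $2,336.

$2,336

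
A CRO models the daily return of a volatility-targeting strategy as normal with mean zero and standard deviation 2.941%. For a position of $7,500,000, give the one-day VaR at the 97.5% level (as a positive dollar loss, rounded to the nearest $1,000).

At 97.5% one-sided, z = 1.960.
VaR = z·σ = 1.960 × 2.941% = 5.764%.
On $7,500,000: 0.05764 × $7,500,000 = $432,300.

$432,000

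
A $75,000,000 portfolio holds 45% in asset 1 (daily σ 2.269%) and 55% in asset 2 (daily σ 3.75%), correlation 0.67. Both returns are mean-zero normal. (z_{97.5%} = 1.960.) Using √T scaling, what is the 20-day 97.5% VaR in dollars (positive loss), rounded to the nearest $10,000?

σ_p = √(0.45²·2.269² + 0.55²·3.75² + 2·0.67·0.45·0.55·2.269·3.75) = 2.849%.
σ_{20d} = 2.849% × √20 = 12.741%.
VaR = 1.960 × 12.741% = 24.972%; on $75,000,000 that is $18,729,000.

$18,730,000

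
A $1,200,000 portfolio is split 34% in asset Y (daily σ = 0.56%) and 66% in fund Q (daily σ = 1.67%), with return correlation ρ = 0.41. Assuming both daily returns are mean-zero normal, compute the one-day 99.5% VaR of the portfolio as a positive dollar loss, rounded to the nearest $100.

$36,900

σ_p² = 0.34²·0.56² + 0.66²·1.67² + 2·0.41·0.34·0.66·0.56·1.67 = 1.4232 (%²).
σ_p = √1.4232 = 1.193%.
At 99.5%, z = 2.576.
VaR = 2.576 × 1.193% = 3.073%; on $1,200,000 that is $36,876.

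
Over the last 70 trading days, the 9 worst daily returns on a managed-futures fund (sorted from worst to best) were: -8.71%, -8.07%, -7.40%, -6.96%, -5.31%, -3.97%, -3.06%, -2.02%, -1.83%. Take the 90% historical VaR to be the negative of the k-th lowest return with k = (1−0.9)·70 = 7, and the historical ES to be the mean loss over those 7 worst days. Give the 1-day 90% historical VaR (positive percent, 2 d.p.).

k = 7; the 7th lowest return is -3.06%, so VaR = 3.06%.

3.06%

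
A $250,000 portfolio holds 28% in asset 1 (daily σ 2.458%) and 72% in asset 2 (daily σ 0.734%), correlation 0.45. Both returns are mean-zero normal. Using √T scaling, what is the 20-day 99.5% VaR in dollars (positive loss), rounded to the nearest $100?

σ_p = √(0.28²·2.458² + 0.72²·0.734² + 2·0.45·0.28·0.72·2.458·0.734) = 1.039%.
σ_{20d} = 1.039% × √20 = 4.647%.
z(99.5%) = 2.576.
VaR = 2.576 × 4.647% = 11.971%; on $250,000 that is $29,928.

$29,900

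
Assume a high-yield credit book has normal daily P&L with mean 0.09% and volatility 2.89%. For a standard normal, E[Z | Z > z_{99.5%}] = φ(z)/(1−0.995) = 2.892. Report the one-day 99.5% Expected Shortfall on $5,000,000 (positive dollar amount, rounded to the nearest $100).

ES = −(0.09%) + 2.89% × 2.892 = 8.268%.
On $5,000,000: 0.08268 × $5,000,000 = $413,400.

$413,400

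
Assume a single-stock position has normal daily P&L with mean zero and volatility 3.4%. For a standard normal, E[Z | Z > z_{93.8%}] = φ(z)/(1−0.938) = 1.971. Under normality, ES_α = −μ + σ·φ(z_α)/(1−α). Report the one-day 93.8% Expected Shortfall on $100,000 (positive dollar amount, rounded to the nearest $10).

ES = 3.4% × 1.971 = 6.701%.
On $100,000: 0.06701 × $100,000 = $6,701.

$6,700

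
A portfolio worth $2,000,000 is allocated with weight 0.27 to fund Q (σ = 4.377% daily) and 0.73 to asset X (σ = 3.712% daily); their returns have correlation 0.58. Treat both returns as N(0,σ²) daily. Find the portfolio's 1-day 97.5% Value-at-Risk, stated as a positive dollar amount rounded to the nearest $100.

σ_p² = 0.27²·4.377² + 0.73²·3.712² + 2·0.58·0.27·0.73·4.377·3.712 = 12.4542 (%²).
σ_p = √12.4542 = 3.529%.
At 97.5%, z = 1.960.
VaR = 1.960 × 3.529% = 6.917%; on $2,000,000 that is $138,340.

$138,300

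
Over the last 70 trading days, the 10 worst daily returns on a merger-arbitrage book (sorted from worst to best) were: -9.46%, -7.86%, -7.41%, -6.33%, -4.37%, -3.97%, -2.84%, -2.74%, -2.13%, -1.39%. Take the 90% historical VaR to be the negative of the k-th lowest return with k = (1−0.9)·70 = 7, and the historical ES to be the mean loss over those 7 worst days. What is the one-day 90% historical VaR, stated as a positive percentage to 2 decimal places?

2.84%

k = 7; the 7th lowest return is -2.84%, so VaR = 2.84%.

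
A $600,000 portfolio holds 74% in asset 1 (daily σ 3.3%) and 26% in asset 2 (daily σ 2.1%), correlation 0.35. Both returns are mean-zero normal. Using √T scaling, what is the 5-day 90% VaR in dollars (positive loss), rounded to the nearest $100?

σ_p = √(0.74²·3.3² + 0.26²·2.1² + 2·0.35·0.74·0.26·3.3·2.1) = 2.682%.
σ_{5d} = 2.682% × √5 = 5.997%.
z(90%) = 1.282.
VaR = 1.282 × 5.997% = 7.688%; on $600,000 that is $46,128.

$46,100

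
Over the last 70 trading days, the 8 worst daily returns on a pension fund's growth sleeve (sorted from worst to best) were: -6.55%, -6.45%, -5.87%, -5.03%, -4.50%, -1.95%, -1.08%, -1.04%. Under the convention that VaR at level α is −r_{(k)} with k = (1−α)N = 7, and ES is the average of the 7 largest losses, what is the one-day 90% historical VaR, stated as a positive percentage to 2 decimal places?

1.08%

k = 7; the 7th lowest return is -1.08%, so VaR = 1.08%.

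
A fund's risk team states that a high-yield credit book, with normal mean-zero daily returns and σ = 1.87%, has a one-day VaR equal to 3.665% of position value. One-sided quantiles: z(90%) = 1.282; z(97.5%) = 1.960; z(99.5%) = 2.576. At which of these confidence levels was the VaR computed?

Implied z = VaR/σ = 3.665 / 1.87 = 1.960.
This matches z(97.5%) = 1.960.

97.5%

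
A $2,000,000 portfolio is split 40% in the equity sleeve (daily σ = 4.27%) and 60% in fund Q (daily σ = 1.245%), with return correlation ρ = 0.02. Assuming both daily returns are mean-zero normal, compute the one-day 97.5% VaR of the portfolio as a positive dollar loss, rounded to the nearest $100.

$73,600

σ_p² = 0.4²·4.27² + 0.6²·1.245² + 2·0.02·0.4·0.6·4.27·1.245 = 3.5263 (%²).
σ_p = √3.5263 = 1.878%.
At 97.5%, z = 1.960.
VaR = 1.960 × 1.878% = 3.681%; on $2,000,000 that is $73,620.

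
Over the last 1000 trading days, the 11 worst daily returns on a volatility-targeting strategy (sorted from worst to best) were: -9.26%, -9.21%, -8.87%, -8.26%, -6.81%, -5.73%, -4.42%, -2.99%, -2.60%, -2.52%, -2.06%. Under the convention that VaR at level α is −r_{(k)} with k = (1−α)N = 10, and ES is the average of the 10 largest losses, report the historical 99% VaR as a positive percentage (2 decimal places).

k = 10; the 10th lowest return is -2.52%, so VaR = 2.52%.

2.52%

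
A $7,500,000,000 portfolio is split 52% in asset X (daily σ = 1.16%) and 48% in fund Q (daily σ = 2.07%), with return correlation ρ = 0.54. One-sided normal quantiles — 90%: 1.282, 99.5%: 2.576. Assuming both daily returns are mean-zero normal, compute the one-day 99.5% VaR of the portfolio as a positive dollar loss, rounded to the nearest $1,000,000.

$273,000,000

σ_p² = 0.52²·1.16² + 0.48²·2.07² + 2·0.54·0.52·0.48·1.16·2.07 = 1.9984 (%²).
σ_p = √1.9984 = 1.414%.
VaR = 2.576 × 1.414% = 3.642%; on $7,500,000,000 that is $273,150,000.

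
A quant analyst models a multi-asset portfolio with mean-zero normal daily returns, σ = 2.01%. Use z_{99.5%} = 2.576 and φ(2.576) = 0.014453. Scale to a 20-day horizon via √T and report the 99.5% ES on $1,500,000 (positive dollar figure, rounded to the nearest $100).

$389,800

σ_{20d} = 2.01% × √20 = 8.989%.
ES multiplier = φ(z)/(1−α) = 0.014453/0.005 = 2.891.
ES = 8.989% × 2.891 = 25.987%; on $1,500,000: $389,805.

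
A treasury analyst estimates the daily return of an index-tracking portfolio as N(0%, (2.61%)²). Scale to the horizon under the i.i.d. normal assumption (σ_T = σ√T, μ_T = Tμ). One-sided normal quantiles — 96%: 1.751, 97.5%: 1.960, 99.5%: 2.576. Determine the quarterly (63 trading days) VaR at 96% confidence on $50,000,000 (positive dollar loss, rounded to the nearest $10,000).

$18,140,000

σ_{63d} = 2.61% × √63 = 20.716%.
VaR = 1.751 × 20.716% = 36.274%.
On $50,000,000: 0.36274 × $50,000,000 = $18,137,000.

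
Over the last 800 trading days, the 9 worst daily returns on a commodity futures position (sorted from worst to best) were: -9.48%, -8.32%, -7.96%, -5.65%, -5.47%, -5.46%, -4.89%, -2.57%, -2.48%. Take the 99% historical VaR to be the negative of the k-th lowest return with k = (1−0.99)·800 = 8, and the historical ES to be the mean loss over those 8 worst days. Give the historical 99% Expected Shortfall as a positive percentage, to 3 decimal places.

The 8 worst returns sum to -49.80%.
ES = −(-49.80%) / 8 = 6.225%.

6.225%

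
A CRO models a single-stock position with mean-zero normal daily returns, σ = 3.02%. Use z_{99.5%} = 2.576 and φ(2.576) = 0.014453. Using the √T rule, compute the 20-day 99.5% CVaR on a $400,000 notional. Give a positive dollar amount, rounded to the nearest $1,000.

σ_{20d} = 3.02% × √20 = 13.506%.
ES multiplier = φ(z)/(1−α) = 0.014453/0.005 = 2.891.
ES = 13.506% × 2.891 = 39.046%; on $400,000: $156,184.

$156,000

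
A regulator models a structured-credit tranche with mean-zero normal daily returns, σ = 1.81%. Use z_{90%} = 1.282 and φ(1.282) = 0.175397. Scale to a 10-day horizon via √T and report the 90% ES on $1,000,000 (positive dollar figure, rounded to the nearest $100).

σ_{10d} = 1.81% × √10 = 5.724%.
ES multiplier = φ(z)/(1−α) = 0.175397/0.1 = 1.754.
ES = 5.724% × 1.754 = 10.040%; on $1,000,000: $100,400.

$100,400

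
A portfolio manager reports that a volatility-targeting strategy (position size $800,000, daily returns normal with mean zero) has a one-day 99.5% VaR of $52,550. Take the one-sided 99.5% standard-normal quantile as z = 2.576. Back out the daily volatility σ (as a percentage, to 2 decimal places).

2.55%

VaR as a fraction: $52,550 / $800,000 = 6.569%.
σ = VaR / z = 6.569% / 2.576 = 2.550%.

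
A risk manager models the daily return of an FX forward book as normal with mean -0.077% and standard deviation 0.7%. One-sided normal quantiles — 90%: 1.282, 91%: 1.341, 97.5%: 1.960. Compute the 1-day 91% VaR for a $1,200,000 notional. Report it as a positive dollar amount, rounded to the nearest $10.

$12,190

VaR = −μ + z·σ = −(-0.077%) + 1.341 × 0.7% = 1.016%.
On $1,200,000: 0.01016 × $1,200,000 = $12,192.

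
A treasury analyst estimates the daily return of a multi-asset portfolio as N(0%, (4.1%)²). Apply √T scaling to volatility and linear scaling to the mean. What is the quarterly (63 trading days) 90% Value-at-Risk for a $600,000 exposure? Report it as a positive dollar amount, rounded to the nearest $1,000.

At 90%, z = 1.282.
σ_{63d} = 4.1% × √63 = 32.543%.
VaR = 1.282 × 32.543% = 41.720%.
On $600,000: 0.41720 × $600,000 = $250,320.

$250,000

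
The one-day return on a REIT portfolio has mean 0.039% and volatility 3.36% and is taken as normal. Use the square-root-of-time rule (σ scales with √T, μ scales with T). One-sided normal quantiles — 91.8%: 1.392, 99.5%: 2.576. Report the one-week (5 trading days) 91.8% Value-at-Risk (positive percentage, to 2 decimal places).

σ_{5d} = 3.36% × √5 = 7.513%; μ_{5d} = 5 × 0.039% = 0.195%.
VaR = −(0.195%) + 1.392 × 7.513% = 10.263%.

10.26%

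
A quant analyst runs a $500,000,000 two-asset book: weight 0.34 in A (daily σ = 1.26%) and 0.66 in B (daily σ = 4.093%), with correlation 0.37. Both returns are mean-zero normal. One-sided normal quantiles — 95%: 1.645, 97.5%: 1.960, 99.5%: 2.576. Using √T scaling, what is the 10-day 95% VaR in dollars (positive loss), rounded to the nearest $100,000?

$75,100,000

σ_p = √(0.34²·1.26² + 0.66²·4.093² + 2·0.37·0.34·0.66·1.26·4.093) = 2.887%.
σ_{10d} = 2.887% × √10 = 9.129%.
VaR = 1.645 × 9.129% = 15.017%; on $500,000,000 that is $75,085,000.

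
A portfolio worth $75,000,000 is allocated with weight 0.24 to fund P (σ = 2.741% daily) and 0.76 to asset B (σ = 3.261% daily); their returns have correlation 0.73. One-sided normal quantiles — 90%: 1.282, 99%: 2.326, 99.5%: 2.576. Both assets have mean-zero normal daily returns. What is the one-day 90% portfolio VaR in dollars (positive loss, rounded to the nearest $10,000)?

σ_p² = 0.24²·2.741² + 0.76²·3.261² + 2·0.73·0.24·0.76·2.741·3.261 = 8.9554 (%²).
σ_p = √8.9554 = 2.993%.
VaR = 1.282 × 2.993% = 3.837%; on $75,000,000 that is $2,877,750.

$2,880,000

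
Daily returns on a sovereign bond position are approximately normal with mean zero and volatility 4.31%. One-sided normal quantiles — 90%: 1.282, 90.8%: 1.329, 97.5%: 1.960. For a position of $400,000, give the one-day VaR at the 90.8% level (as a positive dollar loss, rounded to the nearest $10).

VaR = z·σ = 1.329 × 4.31% = 5.728%.
On $400,000: 0.05728 × $400,000 = $22,912.

$22,910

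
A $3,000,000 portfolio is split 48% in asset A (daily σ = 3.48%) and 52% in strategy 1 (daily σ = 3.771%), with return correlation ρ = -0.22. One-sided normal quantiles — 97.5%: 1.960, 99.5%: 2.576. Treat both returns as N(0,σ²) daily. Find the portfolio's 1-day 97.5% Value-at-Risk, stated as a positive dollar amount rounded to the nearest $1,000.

σ_p² = 0.48²·3.48² + 0.52²·3.771² + 2·-0.22·0.48·0.52·3.48·3.771 = 5.1942 (%²).
σ_p = √5.1942 = 2.279%.
VaR = 1.960 × 2.279% = 4.467%; on $3,000,000 that is $134,010.

$134,000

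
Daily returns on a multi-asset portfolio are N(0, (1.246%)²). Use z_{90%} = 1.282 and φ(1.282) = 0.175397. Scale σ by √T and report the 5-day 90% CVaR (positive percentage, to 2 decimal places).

σ_{5d} = 1.246% × √5 = 2.786%.
ES multiplier = φ(z)/(1−α) = 0.175397/0.1 = 1.754.
ES = 2.786% × 1.754 = 4.887%.

4.89%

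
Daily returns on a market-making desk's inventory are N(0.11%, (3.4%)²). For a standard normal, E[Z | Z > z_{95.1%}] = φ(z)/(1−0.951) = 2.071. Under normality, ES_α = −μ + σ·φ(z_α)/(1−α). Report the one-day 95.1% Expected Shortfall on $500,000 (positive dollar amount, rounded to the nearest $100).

$34,700

ES = −(0.11%) + 3.4% × 2.071 = 6.931%.
On $500,000: 0.06931 × $500,000 = $34,655.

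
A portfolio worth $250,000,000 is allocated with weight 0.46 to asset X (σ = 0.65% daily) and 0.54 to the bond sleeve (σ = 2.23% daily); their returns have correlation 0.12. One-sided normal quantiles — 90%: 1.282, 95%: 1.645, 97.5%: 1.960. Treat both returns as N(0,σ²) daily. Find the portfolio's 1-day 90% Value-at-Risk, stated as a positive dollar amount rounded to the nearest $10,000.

$4,090,000

σ_p² = 0.46²·0.65² + 0.54²·2.23² + 2·0.12·0.46·0.54·0.65·2.23 = 1.6259 (%²).
σ_p = √1.6259 = 1.275%.
VaR = 1.282 × 1.275% = 1.635%; on $250,000,000 that is $4,087,500.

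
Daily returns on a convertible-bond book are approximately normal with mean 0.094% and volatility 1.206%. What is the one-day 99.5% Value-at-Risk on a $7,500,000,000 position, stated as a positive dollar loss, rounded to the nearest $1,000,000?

At 99.5% one-sided, z = 2.576.
VaR = −μ + z·σ = −(0.094%) + 2.576 × 1.206% = 3.013%.
On $7,500,000,000: 0.03013 × $7,500,000,000 = $225,975,000.

$226,000,000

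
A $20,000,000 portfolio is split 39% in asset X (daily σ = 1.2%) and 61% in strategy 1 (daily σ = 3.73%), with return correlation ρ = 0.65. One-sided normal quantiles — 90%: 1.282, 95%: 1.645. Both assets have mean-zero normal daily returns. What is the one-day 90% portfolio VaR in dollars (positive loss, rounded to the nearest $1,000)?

$668,000

σ_p² = 0.39²·1.2² + 0.61²·3.73² + 2·0.65·0.39·0.61·1.2·3.73 = 6.7803 (%²).
σ_p = √6.7803 = 2.604%.
VaR = 1.282 × 2.604% = 3.338%; on $20,000,000 that is $667,600.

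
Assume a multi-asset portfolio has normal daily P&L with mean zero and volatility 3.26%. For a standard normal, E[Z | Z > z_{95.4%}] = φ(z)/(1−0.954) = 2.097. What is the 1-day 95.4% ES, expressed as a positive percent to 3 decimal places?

ES = 3.26% × 2.097 = 6.836%.

6.836%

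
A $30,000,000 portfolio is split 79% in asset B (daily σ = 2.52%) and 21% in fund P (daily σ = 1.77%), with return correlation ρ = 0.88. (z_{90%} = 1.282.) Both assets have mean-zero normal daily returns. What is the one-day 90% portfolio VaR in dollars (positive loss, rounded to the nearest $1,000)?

$894,000

σ_p² = 0.79²·2.52² + 0.21²·1.77² + 2·0.88·0.79·0.21·2.52·1.77 = 5.4038 (%²).
σ_p = √5.4038 = 2.325%.
VaR = 1.282 × 2.325% = 2.981%; on $30,000,000 that is $894,300.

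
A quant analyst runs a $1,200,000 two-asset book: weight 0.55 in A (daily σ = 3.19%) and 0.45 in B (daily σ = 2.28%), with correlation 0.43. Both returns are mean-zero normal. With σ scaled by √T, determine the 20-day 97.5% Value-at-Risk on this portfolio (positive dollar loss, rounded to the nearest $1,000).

$251,000

σ_p = √(0.55²·3.19² + 0.45²·2.28² + 2·0.43·0.55·0.45·3.19·2.28) = 2.383%.
σ_{20d} = 2.383% × √20 = 10.657%.
z(97.5%) = 1.960.
VaR = 1.960 × 10.657% = 20.888%; on $1,200,000 that is $250,656.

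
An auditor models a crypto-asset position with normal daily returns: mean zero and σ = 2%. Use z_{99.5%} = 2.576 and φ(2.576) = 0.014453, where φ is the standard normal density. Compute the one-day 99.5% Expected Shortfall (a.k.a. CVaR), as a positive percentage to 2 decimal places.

Tail multiplier: φ(z)/(1−α) = 0.014453 / 0.005 = 2.891.
ES = 2% × 2.891 = 5.782%.

5.78%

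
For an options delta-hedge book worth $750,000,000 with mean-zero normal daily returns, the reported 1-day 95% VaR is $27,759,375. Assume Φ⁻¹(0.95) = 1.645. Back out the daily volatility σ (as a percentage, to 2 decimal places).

VaR as a fraction: $27,759,375 / $750,000,000 = 3.701%.
σ = VaR / z = 3.701% / 1.645 = 2.250%.

2.25%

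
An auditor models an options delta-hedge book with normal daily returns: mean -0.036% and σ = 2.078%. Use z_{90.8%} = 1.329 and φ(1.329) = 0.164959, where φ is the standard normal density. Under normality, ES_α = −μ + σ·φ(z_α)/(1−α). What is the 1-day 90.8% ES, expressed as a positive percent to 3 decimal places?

Tail multiplier: φ(z)/(1−α) = 0.164959 / 0.092 = 1.793.
ES = −(-0.036%) + 2.078% × 1.793 = 3.762%.

3.762%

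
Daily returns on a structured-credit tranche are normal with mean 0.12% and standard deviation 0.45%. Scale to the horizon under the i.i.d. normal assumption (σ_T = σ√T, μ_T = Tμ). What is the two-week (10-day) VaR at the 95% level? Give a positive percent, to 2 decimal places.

1.14%

At 95%, z = 1.645.
σ_{10d} = 0.45% × √10 = 1.423%; μ_{10d} = 10 × 0.12% = 1.200%.
VaR = −(1.200%) + 1.645 × 1.423% = 1.141%.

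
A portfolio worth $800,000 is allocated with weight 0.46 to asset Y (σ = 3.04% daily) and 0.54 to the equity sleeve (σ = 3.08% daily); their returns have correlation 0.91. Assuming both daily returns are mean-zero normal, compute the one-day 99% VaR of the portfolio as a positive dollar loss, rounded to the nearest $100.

$55,700

σ_p² = 0.46²·3.04² + 0.54²·3.08² + 2·0.91·0.46·0.54·3.04·3.08 = 8.9547 (%²).
σ_p = √8.9547 = 2.992%.
At 99%, z = 2.326.
VaR = 2.326 × 2.992% = 6.959%; on $800,000 that is $55,672.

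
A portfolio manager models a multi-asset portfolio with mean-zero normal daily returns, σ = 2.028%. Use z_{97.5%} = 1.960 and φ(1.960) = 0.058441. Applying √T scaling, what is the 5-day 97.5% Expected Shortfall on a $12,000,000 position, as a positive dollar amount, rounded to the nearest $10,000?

$1,270,000

σ_{5d} = 2.028% × √5 = 4.535%.
ES multiplier = φ(z)/(1−α) = 0.058441/0.025 = 2.338.
ES = 4.535% × 2.338 = 10.603%; on $12,000,000: $1,272,360.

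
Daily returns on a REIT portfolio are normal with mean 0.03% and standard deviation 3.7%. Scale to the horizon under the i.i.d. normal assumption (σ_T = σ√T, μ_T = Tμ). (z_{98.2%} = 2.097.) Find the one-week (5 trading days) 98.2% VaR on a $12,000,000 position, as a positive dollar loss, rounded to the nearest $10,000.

σ_{5d} = 3.7% × √5 = 8.273%; μ_{5d} = 5 × 0.03% = 0.150%.
VaR = −(0.150%) + 2.097 × 8.273% = 17.198%.
On $12,000,000: 0.17198 × $12,000,000 = $2,063,760.

$2,060,000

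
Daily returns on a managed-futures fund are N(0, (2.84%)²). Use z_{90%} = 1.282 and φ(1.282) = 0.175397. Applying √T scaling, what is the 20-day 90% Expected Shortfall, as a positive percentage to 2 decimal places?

22.28%

σ_{20d} = 2.84% × √20 = 12.701%.
ES multiplier = φ(z)/(1−α) = 0.175397/0.1 = 1.754.
ES = 12.701% × 1.754 = 22.278%.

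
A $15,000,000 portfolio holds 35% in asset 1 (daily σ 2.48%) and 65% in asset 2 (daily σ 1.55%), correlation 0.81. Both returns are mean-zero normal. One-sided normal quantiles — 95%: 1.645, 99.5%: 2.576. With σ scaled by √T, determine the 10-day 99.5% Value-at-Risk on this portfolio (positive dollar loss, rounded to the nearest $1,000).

σ_p = √(0.35²·2.48² + 0.65²·1.55² + 2·0.81·0.35·0.65·2.48·1.55) = 1.785%.
σ_{10d} = 1.785% × √10 = 5.645%.
VaR = 2.576 × 5.645% = 14.542%; on $15,000,000 that is $2,181,300.

$2,181,000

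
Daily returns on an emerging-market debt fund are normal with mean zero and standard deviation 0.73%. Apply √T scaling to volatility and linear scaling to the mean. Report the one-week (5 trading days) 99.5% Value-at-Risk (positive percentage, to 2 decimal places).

At 99.5%, z = 2.576.
σ_{5d} = 0.73% × √5 = 1.632%.
VaR = 2.576 × 1.632% = 4.204%.

4.20%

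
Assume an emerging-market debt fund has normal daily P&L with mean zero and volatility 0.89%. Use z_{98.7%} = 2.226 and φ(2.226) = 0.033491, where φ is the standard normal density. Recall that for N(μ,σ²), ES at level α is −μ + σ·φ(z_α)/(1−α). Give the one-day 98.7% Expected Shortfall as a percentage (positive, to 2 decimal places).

Tail multiplier: φ(z)/(1−α) = 0.033491 / 0.013 = 2.576.
ES = 0.89% × 2.576 = 2.293%.

2.29%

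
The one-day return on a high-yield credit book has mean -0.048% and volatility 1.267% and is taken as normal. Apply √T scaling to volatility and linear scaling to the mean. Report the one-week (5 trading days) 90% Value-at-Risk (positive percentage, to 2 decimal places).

At 90%, z = 1.282.
σ_{5d} = 1.267% × √5 = 2.833%; μ_{5d} = 5 × -0.048% = -0.240%.
VaR = −(-0.240%) + 1.282 × 2.833% = 3.872%.

3.87%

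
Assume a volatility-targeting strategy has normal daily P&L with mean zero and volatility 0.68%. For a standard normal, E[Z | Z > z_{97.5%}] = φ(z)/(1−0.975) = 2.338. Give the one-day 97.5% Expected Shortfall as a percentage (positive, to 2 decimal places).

ES = 0.68% × 2.338 = 1.590%.

1.59%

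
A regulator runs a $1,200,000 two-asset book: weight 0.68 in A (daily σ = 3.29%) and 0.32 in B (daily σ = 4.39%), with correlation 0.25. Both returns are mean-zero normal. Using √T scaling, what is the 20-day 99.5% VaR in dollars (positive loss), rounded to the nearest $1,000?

$404,000

σ_p = √(0.68²·3.29² + 0.32²·4.39² + 2·0.25·0.68·0.32·3.29·4.39) = 2.924%.
σ_{20d} = 2.924% × √20 = 13.077%.
z(99.5%) = 2.576.
VaR = 2.576 × 13.077% = 33.686%; on $1,200,000 that is $404,232.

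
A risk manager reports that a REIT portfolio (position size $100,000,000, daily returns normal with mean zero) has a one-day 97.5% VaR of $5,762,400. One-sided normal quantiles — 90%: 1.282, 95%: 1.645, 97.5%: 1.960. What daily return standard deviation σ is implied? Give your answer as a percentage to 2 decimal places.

2.94%

VaR as a fraction: $5,762,400 / $100,000,000 = 5.762%.
σ = VaR / z = 5.762% / 1.960 = 2.940%.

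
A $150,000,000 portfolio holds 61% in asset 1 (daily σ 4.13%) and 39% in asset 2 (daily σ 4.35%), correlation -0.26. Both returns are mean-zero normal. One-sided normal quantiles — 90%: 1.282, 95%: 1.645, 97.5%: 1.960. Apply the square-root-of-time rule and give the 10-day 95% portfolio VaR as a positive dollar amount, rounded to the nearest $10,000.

$20,650,000

σ_p = √(0.61²·4.13² + 0.39²·4.35² + 2·-0.26·0.61·0.39·4.13·4.35) = 2.646%.
σ_{10d} = 2.646% × √10 = 8.367%.
VaR = 1.645 × 8.367% = 13.764%; on $150,000,000 that is $20,646,000.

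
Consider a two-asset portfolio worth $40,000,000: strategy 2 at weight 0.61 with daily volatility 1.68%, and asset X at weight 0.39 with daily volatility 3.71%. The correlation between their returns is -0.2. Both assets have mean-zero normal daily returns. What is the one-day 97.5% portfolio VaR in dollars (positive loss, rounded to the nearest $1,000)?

$1,252,000

σ_p² = 0.61²·1.68² + 0.39²·3.71² + 2·-0.2·0.61·0.39·1.68·3.71 = 2.5506 (%²).
σ_p = √2.5506 = 1.597%.
At 97.5%, z = 1.960.
VaR = 1.960 × 1.597% = 3.130%; on $40,000,000 that is $1,252,000.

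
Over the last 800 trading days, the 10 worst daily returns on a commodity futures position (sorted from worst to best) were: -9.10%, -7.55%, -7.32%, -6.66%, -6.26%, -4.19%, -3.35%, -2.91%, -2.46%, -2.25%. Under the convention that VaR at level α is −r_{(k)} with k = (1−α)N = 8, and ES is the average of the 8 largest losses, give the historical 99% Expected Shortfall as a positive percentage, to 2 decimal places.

5.92%

The 8 worst returns sum to -47.34%.
ES = −(-47.34%) / 8 = 5.9175% ≈ 5.92%.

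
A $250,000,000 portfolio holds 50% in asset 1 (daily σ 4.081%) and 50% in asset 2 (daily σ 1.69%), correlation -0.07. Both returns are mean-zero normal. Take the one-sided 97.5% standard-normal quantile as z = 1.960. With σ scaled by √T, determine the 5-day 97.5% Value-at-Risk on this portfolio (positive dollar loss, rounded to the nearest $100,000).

$23,600,000

σ_p = √(0.5²·4.081² + 0.5²·1.69² + 2·-0.07·0.5·0.5·4.081·1.69) = 2.153%.
σ_{5d} = 2.153% × √5 = 4.814%.
VaR = 1.960 × 4.814% = 9.435%; on $250,000,000 that is $23,587,500.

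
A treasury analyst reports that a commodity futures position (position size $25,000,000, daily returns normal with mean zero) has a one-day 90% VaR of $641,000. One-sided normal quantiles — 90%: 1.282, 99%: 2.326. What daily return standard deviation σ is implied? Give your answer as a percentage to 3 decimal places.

2.000%

VaR as a fraction: $641,000 / $25,000,000 = 2.564%.
σ = VaR / z = 2.564% / 1.282 = 2.000%.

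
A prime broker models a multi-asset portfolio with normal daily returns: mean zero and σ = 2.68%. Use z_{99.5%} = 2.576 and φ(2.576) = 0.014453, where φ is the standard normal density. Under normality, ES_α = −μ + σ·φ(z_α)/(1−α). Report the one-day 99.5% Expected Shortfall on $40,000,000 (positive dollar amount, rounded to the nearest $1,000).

$3,099,000

Tail multiplier: φ(z)/(1−α) = 0.014453 / 0.005 = 2.891.
ES = 2.68% × 2.891 = 7.748%.
On $40,000,000: 0.07748 × $40,000,000 = $3,099,200.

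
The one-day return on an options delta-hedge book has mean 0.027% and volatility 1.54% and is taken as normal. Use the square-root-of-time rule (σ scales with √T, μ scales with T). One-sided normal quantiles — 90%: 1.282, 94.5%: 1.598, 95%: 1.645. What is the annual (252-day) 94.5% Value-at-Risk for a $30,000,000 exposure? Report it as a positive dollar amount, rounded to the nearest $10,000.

$9,680,000

σ_{252d} = 1.54% × √252 = 24.447%; μ_{252d} = 252 × 0.027% = 6.804%.
VaR = −(6.804%) + 1.598 × 24.447% = 32.262%.
On $30,000,000: 0.32262 × $30,000,000 = $9,678,600.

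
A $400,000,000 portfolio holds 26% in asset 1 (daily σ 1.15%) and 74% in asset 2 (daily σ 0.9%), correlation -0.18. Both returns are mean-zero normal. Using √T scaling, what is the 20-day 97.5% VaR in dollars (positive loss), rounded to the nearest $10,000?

σ_p = √(0.26²·1.15² + 0.74²·0.9² + 2·-0.18·0.26·0.74·1.15·0.9) = 0.679%.
σ_{20d} = 0.679% × √20 = 3.037%.
z(97.5%) = 1.960.
VaR = 1.960 × 3.037% = 5.953%; on $400,000,000 that is $23,812,000.

$23,810,000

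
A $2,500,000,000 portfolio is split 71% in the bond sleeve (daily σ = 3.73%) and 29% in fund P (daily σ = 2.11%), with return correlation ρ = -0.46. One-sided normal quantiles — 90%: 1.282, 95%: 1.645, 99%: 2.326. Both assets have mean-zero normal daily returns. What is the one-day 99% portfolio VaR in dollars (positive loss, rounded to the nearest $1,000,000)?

σ_p² = 0.71²·3.73² + 0.29²·2.11² + 2·-0.46·0.71·0.29·3.73·2.11 = 5.8971 (%²).
σ_p = √5.8971 = 2.428%.
VaR = 2.326 × 2.428% = 5.648%; on $2,500,000,000 that is $141,200,000.

$141,000,000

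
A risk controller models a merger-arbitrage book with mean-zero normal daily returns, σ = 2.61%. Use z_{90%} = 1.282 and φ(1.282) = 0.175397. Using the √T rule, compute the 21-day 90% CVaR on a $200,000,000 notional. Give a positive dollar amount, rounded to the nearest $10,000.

$41,960,000

σ_{21d} = 2.61% × √21 = 11.961%.
ES multiplier = φ(z)/(1−α) = 0.175397/0.1 = 1.754.
ES = 11.961% × 1.754 = 20.980%; on $200,000,000: $41,960,000.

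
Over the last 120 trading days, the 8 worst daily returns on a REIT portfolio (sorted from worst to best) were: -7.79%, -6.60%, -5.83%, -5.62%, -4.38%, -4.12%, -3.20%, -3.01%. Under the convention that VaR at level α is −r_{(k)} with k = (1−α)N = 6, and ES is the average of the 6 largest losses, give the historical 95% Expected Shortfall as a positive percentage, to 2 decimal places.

5.72%

The 6 worst returns sum to -34.34%.
ES = −(-34.34%) / 6 = 5.7233…% ≈ 5.72%.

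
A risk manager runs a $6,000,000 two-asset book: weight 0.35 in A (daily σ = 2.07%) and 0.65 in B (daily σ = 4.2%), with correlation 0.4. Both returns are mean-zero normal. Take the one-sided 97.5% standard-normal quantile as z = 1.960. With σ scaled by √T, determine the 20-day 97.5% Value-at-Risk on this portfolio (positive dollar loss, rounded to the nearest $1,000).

$1,626,000

σ_p = √(0.35²·2.07² + 0.65²·4.2² + 2·0.4·0.35·0.65·2.07·4.2) = 3.092%.
σ_{20d} = 3.092% × √20 = 13.828%.
VaR = 1.960 × 13.828% = 27.103%; on $6,000,000 that is $1,626,180.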